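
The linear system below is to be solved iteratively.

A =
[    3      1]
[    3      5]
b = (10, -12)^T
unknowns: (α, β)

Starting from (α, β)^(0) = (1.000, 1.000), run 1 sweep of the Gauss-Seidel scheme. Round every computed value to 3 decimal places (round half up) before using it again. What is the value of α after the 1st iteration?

3.000

Iteration 1:
  α = (10 - (1)·1.000) / (3) = 3.000
  β = (-12 - (3)·3.000) / (5) = -4.200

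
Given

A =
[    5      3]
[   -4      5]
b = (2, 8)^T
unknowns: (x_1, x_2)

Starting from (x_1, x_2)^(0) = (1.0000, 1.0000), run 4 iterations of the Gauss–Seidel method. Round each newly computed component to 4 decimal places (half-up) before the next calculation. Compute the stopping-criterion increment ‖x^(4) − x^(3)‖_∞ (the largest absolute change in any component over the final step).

0.0608

Iteration 1:
  x_1 = (2 - (3)·1.0000) / (5) = -0.2000
  x_2 = (8 - (-4)·-0.2000) / (5) = 1.4400
Iteration 2:
  x_1 = (2 - (3)·1.4400) / (5) = -0.4640
  x_2 = (8 - (-4)·-0.4640) / (5) = 1.2288
Iteration 3:
  x_1 = (2 - (3)·1.2288) / (5) = -0.3373
  x_2 = (8 - (-4)·-0.3373) / (5) = 1.3302
Iteration 4:
  x_1 = (2 - (3)·1.3302) / (5) = -0.3981
  x_2 = (8 - (-4)·-0.3981) / (5) = 1.2815
Change: (-0.0608, -0.0487) → max |·| = 0.0608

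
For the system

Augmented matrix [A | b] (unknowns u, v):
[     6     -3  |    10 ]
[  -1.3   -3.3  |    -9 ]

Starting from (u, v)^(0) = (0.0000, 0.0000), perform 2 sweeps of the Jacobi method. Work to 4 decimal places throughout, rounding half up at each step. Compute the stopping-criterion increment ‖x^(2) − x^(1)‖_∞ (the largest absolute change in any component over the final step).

1.3636

Iteration 1:
  u = (10 - (-3)·0.0000) / (6) = 1.6667
  v = (-9 - (-1.3)·0.0000) / (-3.3) = 2.7273
Iteration 2:
  u = (10 - (-3)·2.7273) / (6) = 3.0303
  v = (-9 - (-1.3)·1.6667) / (-3.3) = 2.0707
Change: (1.3636, -0.6566) → max |·| = 1.3636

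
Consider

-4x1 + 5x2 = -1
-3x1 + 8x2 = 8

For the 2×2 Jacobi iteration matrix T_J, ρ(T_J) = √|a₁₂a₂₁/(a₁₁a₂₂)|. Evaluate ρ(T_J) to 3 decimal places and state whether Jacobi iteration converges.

a₁₂a₂₁/(a₁₁a₂₂) = (5)·(-3) / ((-4)·(8)) = 0.468750
ρ = √|0.468750| = √0.468750 = 0.685
ρ < 1, so Jacobi converges

0.685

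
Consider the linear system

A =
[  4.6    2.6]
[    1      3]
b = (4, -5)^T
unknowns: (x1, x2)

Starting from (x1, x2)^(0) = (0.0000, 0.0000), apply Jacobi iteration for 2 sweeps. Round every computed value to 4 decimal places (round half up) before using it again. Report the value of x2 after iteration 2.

-1.9565

Iteration 1:
  x1 = (4 - (2.6)·0.0000) / (4.6) = 0.8696
  x2 = (-5 - (1)·0.0000) / (3) = -1.6667
Iteration 2:
  x1 = (4 - (2.6)·-1.6667) / (4.6) = 1.8116
  x2 = (-5 - (1)·0.8696) / (3) = -1.9565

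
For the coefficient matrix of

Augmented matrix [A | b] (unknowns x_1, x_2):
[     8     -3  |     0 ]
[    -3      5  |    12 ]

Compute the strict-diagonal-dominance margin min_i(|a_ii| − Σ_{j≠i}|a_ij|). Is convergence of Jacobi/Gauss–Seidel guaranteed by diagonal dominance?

row 1: |8| − (3) = 5
row 2: |5| − (3) = 2
minimum over rows = 2 → strictly diagonally dominant (convergence guaranteed)

2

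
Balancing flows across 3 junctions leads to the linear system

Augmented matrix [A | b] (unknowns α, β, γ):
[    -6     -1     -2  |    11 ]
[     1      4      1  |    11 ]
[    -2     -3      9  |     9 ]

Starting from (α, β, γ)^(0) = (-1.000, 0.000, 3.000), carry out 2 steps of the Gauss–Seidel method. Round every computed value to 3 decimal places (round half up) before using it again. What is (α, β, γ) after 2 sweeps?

Iteration 1:
  α = (11 - (-1)·0.000 - (-2)·3.000) / (-6) = -2.833
  β = (11 - (1)·-2.833 - (1)·3.000) / (4) = 2.708
  γ = (9 - (-2)·-2.833 - (-3)·2.708) / (9) = 1.273
Iteration 2:
  α = (11 - (-1)·2.708 - (-2)·1.273) / (-6) = -2.709
  β = (11 - (1)·-2.709 - (1)·1.273) / (4) = 3.109
  γ = (9 - (-2)·-2.709 - (-3)·3.109) / (9) = 1.434

(-2.709, 3.109, 1.434)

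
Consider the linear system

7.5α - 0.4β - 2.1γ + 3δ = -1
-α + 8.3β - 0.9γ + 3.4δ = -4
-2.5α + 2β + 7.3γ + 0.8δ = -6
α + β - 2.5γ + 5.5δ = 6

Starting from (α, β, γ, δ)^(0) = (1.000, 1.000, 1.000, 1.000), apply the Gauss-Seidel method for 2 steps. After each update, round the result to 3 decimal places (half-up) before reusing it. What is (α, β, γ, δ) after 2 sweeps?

(-0.762, -1.035, -0.900, 1.009)

Iteration 1:
  α = (-1 - (-0.4)·1.000 - (-2.1)·1.000 - (3)·1.000) / (7.5) = -0.200
  β = (-4 - (-1)·-0.200 - (-0.9)·1.000 - (3.4)·1.000) / (8.3) = -0.807
  γ = (-6 - (-2.5)·-0.200 - (2)·-0.807 - (0.8)·1.000) / (7.3) = -0.779
  δ = (6 - (1)·-0.200 - (1)·-0.807 - (-2.5)·-0.779) / (5.5) = 0.920
Iteration 2:
  α = (-1 - (-0.4)·-0.807 - (-2.1)·-0.779 - (3)·0.920) / (7.5) = -0.762
  β = (-4 - (-1)·-0.762 - (-0.9)·-0.779 - (3.4)·0.920) / (8.3) = -1.035
  γ = (-6 - (-2.5)·-0.762 - (2)·-1.035 - (0.8)·0.920) / (7.3) = -0.900
  δ = (6 - (1)·-0.762 - (1)·-1.035 - (-2.5)·-0.900) / (5.5) = 1.009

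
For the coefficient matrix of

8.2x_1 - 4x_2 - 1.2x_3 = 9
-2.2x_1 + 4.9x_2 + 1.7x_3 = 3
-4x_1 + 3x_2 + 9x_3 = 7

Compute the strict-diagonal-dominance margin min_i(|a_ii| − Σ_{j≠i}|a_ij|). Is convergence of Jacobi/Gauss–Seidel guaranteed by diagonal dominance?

row 1: |8.2| − (4+1.2) = 3
row 2: |4.9| − (2.2+1.7) = 1
row 3: |9| − (4+3) = 2
minimum over rows = 1 → strictly diagonally dominant (convergence guaranteed)

1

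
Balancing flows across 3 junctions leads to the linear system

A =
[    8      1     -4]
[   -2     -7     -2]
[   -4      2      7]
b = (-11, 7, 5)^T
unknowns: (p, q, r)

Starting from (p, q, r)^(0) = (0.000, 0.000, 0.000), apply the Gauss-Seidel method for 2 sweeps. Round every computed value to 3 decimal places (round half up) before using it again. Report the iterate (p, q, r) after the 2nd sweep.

Iteration 1:
  p = (-11 - (1)·0.000 - (-4)·0.000) / (8) = -1.375
  q = (7 - (-2)·-1.375 - (-2)·0.000) / (-7) = -0.607
  r = (5 - (-4)·-1.375 - (2)·-0.607) / (7) = 0.102
Iteration 2:
  p = (-11 - (1)·-0.607 - (-4)·0.102) / (8) = -1.248
  q = (7 - (-2)·-1.248 - (-2)·0.102) / (-7) = -0.673
  r = (5 - (-4)·-1.248 - (2)·-0.673) / (7) = 0.193

(-1.248, -0.673, 0.193)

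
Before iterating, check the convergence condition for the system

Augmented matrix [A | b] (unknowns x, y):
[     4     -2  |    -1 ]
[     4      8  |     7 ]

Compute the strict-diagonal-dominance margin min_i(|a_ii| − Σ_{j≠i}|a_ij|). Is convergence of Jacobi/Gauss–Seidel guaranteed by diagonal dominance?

row 1: |4| − (2) = 2
row 2: |8| − (4) = 4
minimum over rows = 2 → strictly diagonally dominant (convergence guaranteed)

2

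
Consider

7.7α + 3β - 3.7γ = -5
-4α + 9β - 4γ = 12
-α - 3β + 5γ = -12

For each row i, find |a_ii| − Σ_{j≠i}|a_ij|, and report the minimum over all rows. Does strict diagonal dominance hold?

row 1: |7.7| − (3+3.7) = 1
row 2: |9| − (4+4) = 1
row 3: |5| − (1+3) = 1
minimum over rows = 1 → strictly diagonally dominant (convergence guaranteed)

1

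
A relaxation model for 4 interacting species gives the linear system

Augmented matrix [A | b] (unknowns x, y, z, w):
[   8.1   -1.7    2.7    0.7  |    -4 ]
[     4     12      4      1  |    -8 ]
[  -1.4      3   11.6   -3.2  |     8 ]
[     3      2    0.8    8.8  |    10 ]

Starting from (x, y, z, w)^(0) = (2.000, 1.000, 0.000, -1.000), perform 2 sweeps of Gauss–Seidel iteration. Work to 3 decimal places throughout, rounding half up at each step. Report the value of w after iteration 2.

1.487

Iteration 1:
  x = (-4 - (-1.7)·1.000 - (2.7)·0.000 - (0.7)·-1.000) / (8.1) = -0.198
  y = (-8 - (4)·-0.198 - (4)·0.000 - (1)·-1.000) / (12) = -0.517
  z = (8 - (-1.4)·-0.198 - (3)·-0.517 - (-3.2)·-1.000) / (11.6) = 0.524
  w = (10 - (3)·-0.198 - (2)·-0.517 - (0.8)·0.524) / (8.8) = 1.274
Iteration 2:
  x = (-4 - (-1.7)·-0.517 - (2.7)·0.524 - (0.7)·1.274) / (8.1) = -0.887
  y = (-8 - (4)·-0.887 - (4)·0.524 - (1)·1.274) / (12) = -0.652
  z = (8 - (-1.4)·-0.887 - (3)·-0.652 - (-3.2)·1.274) / (11.6) = 1.103
  w = (10 - (3)·-0.887 - (2)·-0.652 - (0.8)·1.103) / (8.8) = 1.487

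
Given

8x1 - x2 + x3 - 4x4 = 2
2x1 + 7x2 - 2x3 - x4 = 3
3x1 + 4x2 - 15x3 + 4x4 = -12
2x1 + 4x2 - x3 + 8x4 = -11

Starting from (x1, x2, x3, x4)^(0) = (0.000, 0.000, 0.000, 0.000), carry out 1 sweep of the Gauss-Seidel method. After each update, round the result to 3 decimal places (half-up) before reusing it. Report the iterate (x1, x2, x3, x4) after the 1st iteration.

Iteration 1:
  x1 = (2 - (-1)·0.000 - (1)·0.000 - (-4)·0.000) / (8) = 0.250
  x2 = (3 - (2)·0.250 - (-2)·0.000 - (-1)·0.000) / (7) = 0.357
  x3 = (-12 - (3)·0.250 - (4)·0.357 - (4)·0.000) / (-15) = 0.945
  x4 = (-11 - (2)·0.250 - (4)·0.357 - (-1)·0.945) / (8) = -1.498

(0.250, 0.357, 0.945, -1.498)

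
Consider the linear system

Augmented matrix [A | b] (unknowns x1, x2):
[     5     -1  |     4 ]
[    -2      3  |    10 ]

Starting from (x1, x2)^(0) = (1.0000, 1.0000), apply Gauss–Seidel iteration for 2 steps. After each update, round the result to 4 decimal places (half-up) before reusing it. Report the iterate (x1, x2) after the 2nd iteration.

Iteration 1:
  x1 = (4 - (-1)·1.0000) / (5) = 1.0000
  x2 = (10 - (-2)·1.0000) / (3) = 4.0000
Iteration 2:
  x1 = (4 - (-1)·4.0000) / (5) = 1.6000
  x2 = (10 - (-2)·1.6000) / (3) = 4.4000

(1.6000, 4.4000)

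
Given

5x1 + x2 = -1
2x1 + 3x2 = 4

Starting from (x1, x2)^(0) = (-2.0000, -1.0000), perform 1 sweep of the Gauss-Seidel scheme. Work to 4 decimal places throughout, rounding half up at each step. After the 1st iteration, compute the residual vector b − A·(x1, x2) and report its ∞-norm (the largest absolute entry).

2.3333

Iteration 1:
  x1 = (-1 - (1)·-1.0000) / (5) = 0.0000
  x2 = (4 - (2)·0.0000) / (3) = 1.3333
Residual b − A·x = (-2.3333, 0.0001); ∞-norm = 2.3333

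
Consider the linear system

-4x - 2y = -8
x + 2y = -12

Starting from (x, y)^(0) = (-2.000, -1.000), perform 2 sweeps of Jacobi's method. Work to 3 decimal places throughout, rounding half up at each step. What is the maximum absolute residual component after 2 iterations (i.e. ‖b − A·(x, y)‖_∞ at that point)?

Iteration 1:
  x = (-8 - (-2)·-1.000) / (-4) = 2.500
  y = (-12 - (1)·-2.000) / (2) = -5.000
Iteration 2:
  x = (-8 - (-2)·-5.000) / (-4) = 4.500
  y = (-12 - (1)·2.500) / (2) = -7.250
Residual b − A·x = (-4.500, -2.000); ∞-norm = 4.500

4.500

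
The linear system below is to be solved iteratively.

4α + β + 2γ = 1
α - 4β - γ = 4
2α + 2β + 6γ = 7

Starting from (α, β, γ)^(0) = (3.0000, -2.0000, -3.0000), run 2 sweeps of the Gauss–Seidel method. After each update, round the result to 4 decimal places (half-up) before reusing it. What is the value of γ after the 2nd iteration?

1.5195

Iteration 1:
  α = (1 - (1)·-2.0000 - (2)·-3.0000) / (4) = 2.2500
  β = (4 - (1)·2.2500 - (-1)·-3.0000) / (-4) = 0.3125
  γ = (7 - (2)·2.2500 - (2)·0.3125) / (6) = 0.3125
Iteration 2:
  α = (1 - (1)·0.3125 - (2)·0.3125) / (4) = 0.0156
  β = (4 - (1)·0.0156 - (-1)·0.3125) / (-4) = -1.0742
  γ = (7 - (2)·0.0156 - (2)·-1.0742) / (6) = 1.5195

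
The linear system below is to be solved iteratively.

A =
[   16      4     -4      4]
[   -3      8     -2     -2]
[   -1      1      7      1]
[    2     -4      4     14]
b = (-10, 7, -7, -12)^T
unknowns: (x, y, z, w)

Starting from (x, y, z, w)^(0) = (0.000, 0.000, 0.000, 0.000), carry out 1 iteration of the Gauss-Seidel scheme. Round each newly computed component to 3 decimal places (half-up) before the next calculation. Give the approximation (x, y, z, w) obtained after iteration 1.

(-0.625, 0.641, -1.181, -0.247)

Iteration 1:
  x = (-10 - (4)·0.000 - (-4)·0.000 - (4)·0.000) / (16) = -0.625
  y = (7 - (-3)·-0.625 - (-2)·0.000 - (-2)·0.000) / (8) = 0.641
  z = (-7 - (-1)·-0.625 - (1)·0.641 - (1)·0.000) / (7) = -1.181
  w = (-12 - (2)·-0.625 - (-4)·0.641 - (4)·-1.181) / (14) = -0.247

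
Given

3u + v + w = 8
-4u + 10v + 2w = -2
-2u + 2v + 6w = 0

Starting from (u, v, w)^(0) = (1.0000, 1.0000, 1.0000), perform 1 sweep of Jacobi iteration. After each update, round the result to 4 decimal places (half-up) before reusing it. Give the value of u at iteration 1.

Iteration 1:
  u = (8 - (1)·1.0000 - (1)·1.0000) / (3) = 2.0000
  v = (-2 - (-4)·1.0000 - (2)·1.0000) / (10) = 0.0000
  w = (0 - (-2)·1.0000 - (2)·1.0000) / (6) = 0.0000

2.0000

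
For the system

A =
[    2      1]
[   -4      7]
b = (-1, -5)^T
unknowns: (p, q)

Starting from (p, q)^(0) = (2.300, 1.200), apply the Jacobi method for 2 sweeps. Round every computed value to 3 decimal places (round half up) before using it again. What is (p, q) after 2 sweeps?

Iteration 1:
  p = (-1 - (1)·1.200) / (2) = -1.100
  q = (-5 - (-4)·2.300) / (7) = 0.600
Iteration 2:
  p = (-1 - (1)·0.600) / (2) = -0.800
  q = (-5 - (-4)·-1.100) / (7) = -1.343

(-0.800, -1.343)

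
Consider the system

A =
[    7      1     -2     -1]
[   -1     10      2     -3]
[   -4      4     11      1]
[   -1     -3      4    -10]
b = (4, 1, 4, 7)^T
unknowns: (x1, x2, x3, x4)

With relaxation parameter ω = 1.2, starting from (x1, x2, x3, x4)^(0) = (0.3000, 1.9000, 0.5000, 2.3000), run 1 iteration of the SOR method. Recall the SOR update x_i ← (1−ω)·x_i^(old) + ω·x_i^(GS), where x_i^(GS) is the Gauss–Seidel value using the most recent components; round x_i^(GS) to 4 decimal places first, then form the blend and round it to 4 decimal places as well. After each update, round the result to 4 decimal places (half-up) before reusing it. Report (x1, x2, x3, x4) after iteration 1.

Iteration 1:
  x1: GS value = (4 - (1)·1.9000 - (-2)·0.5000 - (-1)·2.3000) / (7) = 0.7714;  x1 ← (1−ω)·0.3000 + ω·0.7714 = 0.8657
  x2: GS value = (1 - (-1)·0.8657 - (2)·0.5000 - (-3)·2.3000) / (10) = 0.7766;  x2 ← (1−ω)·1.9000 + ω·0.7766 = 0.5519
  x3: GS value = (4 - (-4)·0.8657 - (4)·0.5519 - (1)·2.3000) / (11) = 0.2687;  x3 ← (1−ω)·0.5000 + ω·0.2687 = 0.2224
  x4: GS value = (7 - (-1)·0.8657 - (-3)·0.5519 - (4)·0.2224) / (-10) = -0.8632;  x4 ← (1−ω)·2.3000 + ω·-0.8632 = -1.4958

(0.8657, 0.5519, 0.2224, -1.4958)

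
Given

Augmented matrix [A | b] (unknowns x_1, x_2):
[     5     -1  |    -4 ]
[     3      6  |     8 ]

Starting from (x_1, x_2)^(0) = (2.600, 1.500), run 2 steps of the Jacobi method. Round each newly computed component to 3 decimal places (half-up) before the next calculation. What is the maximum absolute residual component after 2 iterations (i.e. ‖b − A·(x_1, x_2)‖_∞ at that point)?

Iteration 1:
  x_1 = (-4 - (-1)·1.500) / (5) = -0.500
  x_2 = (8 - (3)·2.600) / (6) = 0.033
Iteration 2:
  x_1 = (-4 - (-1)·0.033) / (5) = -0.793
  x_2 = (8 - (3)·-0.500) / (6) = 1.583
Residual b − A·x = (1.548, 0.881); ∞-norm = 1.548

1.548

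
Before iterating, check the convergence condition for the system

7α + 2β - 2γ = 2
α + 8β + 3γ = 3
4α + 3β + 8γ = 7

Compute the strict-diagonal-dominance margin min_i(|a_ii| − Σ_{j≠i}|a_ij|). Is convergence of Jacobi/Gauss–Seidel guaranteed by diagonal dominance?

1

row 1: |7| − (2+2) = 3
row 2: |8| − (1+3) = 4
row 3: |8| − (4+3) = 1
minimum over rows = 1 → strictly diagonally dominant (convergence guaranteed)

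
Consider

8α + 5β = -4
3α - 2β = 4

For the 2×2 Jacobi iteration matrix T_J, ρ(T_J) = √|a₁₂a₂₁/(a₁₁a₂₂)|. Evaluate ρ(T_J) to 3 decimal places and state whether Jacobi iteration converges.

a₁₂a₂₁/(a₁₁a₂₂) = (5)·(3) / ((8)·(-2)) = -0.937500
ρ = √|-0.937500| = √0.937500 = 0.968
ρ < 1, so Jacobi converges

0.968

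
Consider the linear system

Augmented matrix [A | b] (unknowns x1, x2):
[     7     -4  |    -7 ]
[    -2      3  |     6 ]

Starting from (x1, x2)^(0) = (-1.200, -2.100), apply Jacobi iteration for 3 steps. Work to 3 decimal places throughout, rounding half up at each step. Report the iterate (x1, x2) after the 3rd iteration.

Iteration 1:
  x1 = (-7 - (-4)·-2.100) / (7) = -2.200
  x2 = (6 - (-2)·-1.200) / (3) = 1.200
Iteration 2:
  x1 = (-7 - (-4)·1.200) / (7) = -0.314
  x2 = (6 - (-2)·-2.200) / (3) = 0.533
Iteration 3:
  x1 = (-7 - (-4)·0.533) / (7) = -0.695
  x2 = (6 - (-2)·-0.314) / (3) = 1.791

(-0.695, 1.791)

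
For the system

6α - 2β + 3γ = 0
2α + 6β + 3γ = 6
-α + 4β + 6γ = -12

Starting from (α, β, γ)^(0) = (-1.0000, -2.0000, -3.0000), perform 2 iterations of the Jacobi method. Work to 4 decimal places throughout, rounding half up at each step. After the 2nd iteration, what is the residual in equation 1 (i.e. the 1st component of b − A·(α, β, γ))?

5.3612

Iteration 1:
  α = (0 - (-2)·-2.0000 - (3)·-3.0000) / (6) = 0.8333
  β = (6 - (2)·-1.0000 - (3)·-3.0000) / (6) = 2.8333
  γ = (-12 - (-1)·-1.0000 - (4)·-2.0000) / (6) = -0.8333
Iteration 2:
  α = (0 - (-2)·2.8333 - (3)·-0.8333) / (6) = 1.3611
  β = (6 - (2)·0.8333 - (3)·-0.8333) / (6) = 1.1389
  γ = (-12 - (-1)·0.8333 - (4)·2.8333) / (6) = -3.7500
Residual b − A·x = (5.3612, 7.6944, 7.3055)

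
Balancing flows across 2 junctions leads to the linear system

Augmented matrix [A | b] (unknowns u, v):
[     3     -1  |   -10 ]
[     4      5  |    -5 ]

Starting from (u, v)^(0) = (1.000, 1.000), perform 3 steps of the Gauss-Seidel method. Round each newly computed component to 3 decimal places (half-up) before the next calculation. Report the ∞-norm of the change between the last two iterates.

0.035

Iteration 1:
  u = (-10 - (-1)·1.000) / (3) = -3.000
  v = (-5 - (4)·-3.000) / (5) = 1.400
Iteration 2:
  u = (-10 - (-1)·1.400) / (3) = -2.867
  v = (-5 - (4)·-2.867) / (5) = 1.294
Iteration 3:
  u = (-10 - (-1)·1.294) / (3) = -2.902
  v = (-5 - (4)·-2.902) / (5) = 1.322
Change: (-0.035, 0.028) → max |·| = 0.035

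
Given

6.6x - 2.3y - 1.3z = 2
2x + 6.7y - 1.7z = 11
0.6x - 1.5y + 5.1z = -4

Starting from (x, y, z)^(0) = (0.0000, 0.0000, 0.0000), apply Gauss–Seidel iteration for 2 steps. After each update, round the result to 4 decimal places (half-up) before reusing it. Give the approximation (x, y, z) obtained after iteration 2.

(0.7720, 1.3191, -0.4872)

Iteration 1:
  x = (2 - (-2.3)·0.0000 - (-1.3)·0.0000) / (6.6) = 0.3030
  y = (11 - (2)·0.3030 - (-1.7)·0.0000) / (6.7) = 1.5513
  z = (-4 - (0.6)·0.3030 - (-1.5)·1.5513) / (5.1) = -0.3637
Iteration 2:
  x = (2 - (-2.3)·1.5513 - (-1.3)·-0.3637) / (6.6) = 0.7720
  y = (11 - (2)·0.7720 - (-1.7)·-0.3637) / (6.7) = 1.3191
  z = (-4 - (0.6)·0.7720 - (-1.5)·1.3191) / (5.1) = -0.4872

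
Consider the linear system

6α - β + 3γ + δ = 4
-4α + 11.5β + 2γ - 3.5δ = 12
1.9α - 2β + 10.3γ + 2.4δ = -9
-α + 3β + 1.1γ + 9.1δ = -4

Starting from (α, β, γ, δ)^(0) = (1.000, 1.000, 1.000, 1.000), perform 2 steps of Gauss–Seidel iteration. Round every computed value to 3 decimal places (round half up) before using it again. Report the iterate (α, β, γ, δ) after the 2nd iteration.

Iteration 1:
  α = (4 - (-1)·1.000 - (3)·1.000 - (1)·1.000) / (6) = 0.167
  β = (12 - (-4)·0.167 - (2)·1.000 - (-3.5)·1.000) / (11.5) = 1.232
  γ = (-9 - (1.9)·0.167 - (-2)·1.232 - (2.4)·1.000) / (10.3) = -0.898
  δ = (-4 - (-1)·0.167 - (3)·1.232 - (1.1)·-0.898) / (9.1) = -0.719
Iteration 2:
  α = (4 - (-1)·1.232 - (3)·-0.898 - (1)·-0.719) / (6) = 1.441
  β = (12 - (-4)·1.441 - (2)·-0.898 - (-3.5)·-0.719) / (11.5) = 1.482
  γ = (-9 - (1.9)·1.441 - (-2)·1.482 - (2.4)·-0.719) / (10.3) = -0.684
  δ = (-4 - (-1)·1.441 - (3)·1.482 - (1.1)·-0.684) / (9.1) = -0.687

(1.441, 1.482, -0.684, -0.687)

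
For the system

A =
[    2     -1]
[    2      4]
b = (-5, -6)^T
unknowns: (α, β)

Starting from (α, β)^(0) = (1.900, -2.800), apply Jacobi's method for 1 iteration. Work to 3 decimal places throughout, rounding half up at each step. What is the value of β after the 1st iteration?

-2.450

Iteration 1:
  α = (-5 - (-1)·-2.800) / (2) = -3.900
  β = (-6 - (2)·1.900) / (4) = -2.450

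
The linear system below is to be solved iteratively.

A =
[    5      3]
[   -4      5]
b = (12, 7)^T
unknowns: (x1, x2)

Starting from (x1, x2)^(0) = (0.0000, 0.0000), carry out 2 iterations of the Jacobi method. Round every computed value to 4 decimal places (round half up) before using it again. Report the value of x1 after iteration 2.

1.5600

Iteration 1:
  x1 = (12 - (3)·0.0000) / (5) = 2.4000
  x2 = (7 - (-4)·0.0000) / (5) = 1.4000
Iteration 2:
  x1 = (12 - (3)·1.4000) / (5) = 1.5600
  x2 = (7 - (-4)·2.4000) / (5) = 3.3200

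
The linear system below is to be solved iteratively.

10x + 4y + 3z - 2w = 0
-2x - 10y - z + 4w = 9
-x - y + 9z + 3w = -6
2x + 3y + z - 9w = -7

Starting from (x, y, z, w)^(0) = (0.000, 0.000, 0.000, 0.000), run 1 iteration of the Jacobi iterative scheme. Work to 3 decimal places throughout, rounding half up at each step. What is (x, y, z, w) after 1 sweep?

(0.000, -0.900, -0.667, 0.778)

Iteration 1:
  x = (0 - (4)·0.000 - (3)·0.000 - (-2)·0.000) / (10) = 0.000
  y = (9 - (-2)·0.000 - (-1)·0.000 - (4)·0.000) / (-10) = -0.900
  z = (-6 - (-1)·0.000 - (-1)·0.000 - (3)·0.000) / (9) = -0.667
  w = (-7 - (2)·0.000 - (3)·0.000 - (1)·0.000) / (-9) = 0.778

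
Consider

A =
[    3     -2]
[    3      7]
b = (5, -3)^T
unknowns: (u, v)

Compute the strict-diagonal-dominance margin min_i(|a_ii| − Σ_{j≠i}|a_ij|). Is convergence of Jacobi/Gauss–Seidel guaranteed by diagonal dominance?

1

row 1: |3| − (2) = 1
row 2: |7| − (3) = 4
minimum over rows = 1 → strictly diagonally dominant (convergence guaranteed)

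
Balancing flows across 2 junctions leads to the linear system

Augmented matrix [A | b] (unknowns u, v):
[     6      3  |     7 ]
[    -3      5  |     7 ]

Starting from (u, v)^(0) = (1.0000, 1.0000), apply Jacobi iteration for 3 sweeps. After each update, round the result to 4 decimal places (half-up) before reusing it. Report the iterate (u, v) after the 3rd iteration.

(0.2667, 1.5000)

Iteration 1:
  u = (7 - (3)·1.0000) / (6) = 0.6667
  v = (7 - (-3)·1.0000) / (5) = 2.0000
Iteration 2:
  u = (7 - (3)·2.0000) / (6) = 0.1667
  v = (7 - (-3)·0.6667) / (5) = 1.8000
Iteration 3:
  u = (7 - (3)·1.8000) / (6) = 0.2667
  v = (7 - (-3)·0.1667) / (5) = 1.5000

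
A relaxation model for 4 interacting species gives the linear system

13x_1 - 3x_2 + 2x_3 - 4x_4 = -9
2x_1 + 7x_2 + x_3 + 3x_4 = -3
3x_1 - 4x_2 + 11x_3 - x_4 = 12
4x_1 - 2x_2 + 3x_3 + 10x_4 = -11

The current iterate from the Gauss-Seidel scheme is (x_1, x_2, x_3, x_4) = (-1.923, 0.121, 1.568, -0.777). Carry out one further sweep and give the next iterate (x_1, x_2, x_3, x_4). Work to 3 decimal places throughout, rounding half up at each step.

(-1.145, 0.008, 1.335, -1.041)

One sweep:
  x_1 = (-9 - (-3)·0.121 - (2)·1.568 - (-4)·-0.777) / (13) = -1.145
  x_2 = (-3 - (2)·-1.145 - (1)·1.568 - (3)·-0.777) / (7) = 0.008
  x_3 = (12 - (3)·-1.145 - (-4)·0.008 - (-1)·-0.777) / (11) = 1.335
  x_4 = (-11 - (4)·-1.145 - (-2)·0.008 - (3)·1.335) / (10) = -1.041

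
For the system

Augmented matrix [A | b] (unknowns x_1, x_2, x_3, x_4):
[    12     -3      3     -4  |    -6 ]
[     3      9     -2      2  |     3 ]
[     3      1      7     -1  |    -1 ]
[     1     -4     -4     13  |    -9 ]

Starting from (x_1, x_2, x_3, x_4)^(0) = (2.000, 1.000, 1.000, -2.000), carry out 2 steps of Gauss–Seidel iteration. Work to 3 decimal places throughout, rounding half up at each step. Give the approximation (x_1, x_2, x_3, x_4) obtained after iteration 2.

Iteration 1:
  x_1 = (-6 - (-3)·1.000 - (3)·1.000 - (-4)·-2.000) / (12) = -1.167
  x_2 = (3 - (3)·-1.167 - (-2)·1.000 - (2)·-2.000) / (9) = 1.389
  x_3 = (-1 - (3)·-1.167 - (1)·1.389 - (-1)·-2.000) / (7) = -0.127
  x_4 = (-9 - (1)·-1.167 - (-4)·1.389 - (-4)·-0.127) / (13) = -0.214
Iteration 2:
  x_1 = (-6 - (-3)·1.389 - (3)·-0.127 - (-4)·-0.214) / (12) = -0.192
  x_2 = (3 - (3)·-0.192 - (-2)·-0.127 - (2)·-0.214) / (9) = 0.417
  x_3 = (-1 - (3)·-0.192 - (1)·0.417 - (-1)·-0.214) / (7) = -0.151
  x_4 = (-9 - (1)·-0.192 - (-4)·0.417 - (-4)·-0.151) / (13) = -0.596

(-0.192, 0.417, -0.151, -0.596)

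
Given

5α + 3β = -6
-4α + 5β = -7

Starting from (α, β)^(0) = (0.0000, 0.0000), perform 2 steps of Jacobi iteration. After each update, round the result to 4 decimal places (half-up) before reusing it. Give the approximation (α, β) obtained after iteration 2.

(-0.3600, -2.3600)

Iteration 1:
  α = (-6 - (3)·0.0000) / (5) = -1.2000
  β = (-7 - (-4)·0.0000) / (5) = -1.4000
Iteration 2:
  α = (-6 - (3)·-1.4000) / (5) = -0.3600
  β = (-7 - (-4)·-1.2000) / (5) = -2.3600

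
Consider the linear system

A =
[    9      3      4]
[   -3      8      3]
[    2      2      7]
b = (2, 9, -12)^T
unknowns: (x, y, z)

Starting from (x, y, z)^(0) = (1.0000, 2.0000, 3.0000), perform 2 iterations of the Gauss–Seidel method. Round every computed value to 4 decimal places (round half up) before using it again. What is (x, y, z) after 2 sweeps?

(0.8960, 1.8420, -2.4966)

Iteration 1:
  x = (2 - (3)·2.0000 - (4)·3.0000) / (9) = -1.7778
  y = (9 - (-3)·-1.7778 - (3)·3.0000) / (8) = -0.6667
  z = (-12 - (2)·-1.7778 - (2)·-0.6667) / (7) = -1.0159
Iteration 2:
  x = (2 - (3)·-0.6667 - (4)·-1.0159) / (9) = 0.8960
  y = (9 - (-3)·0.8960 - (3)·-1.0159) / (8) = 1.8420
  z = (-12 - (2)·0.8960 - (2)·1.8420) / (7) = -2.4966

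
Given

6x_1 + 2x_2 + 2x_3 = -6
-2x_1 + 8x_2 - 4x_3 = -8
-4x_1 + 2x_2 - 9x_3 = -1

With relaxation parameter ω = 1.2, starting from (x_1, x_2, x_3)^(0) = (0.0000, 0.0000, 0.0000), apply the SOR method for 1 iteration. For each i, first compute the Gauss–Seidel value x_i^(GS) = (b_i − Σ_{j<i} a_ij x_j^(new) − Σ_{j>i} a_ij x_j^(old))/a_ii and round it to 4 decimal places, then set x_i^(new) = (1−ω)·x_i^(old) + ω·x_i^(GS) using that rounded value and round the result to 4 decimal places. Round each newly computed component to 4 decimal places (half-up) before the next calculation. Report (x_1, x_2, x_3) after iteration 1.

(-1.2000, -1.5600, 0.3574)

Iteration 1:
  x_1: GS value = (-6 - (2)·0.0000 - (2)·0.0000) / (6) = -1.0000;  x_1 ← (1−ω)·0.0000 + ω·-1.0000 = -1.2000
  x_2: GS value = (-8 - (-2)·-1.2000 - (-4)·0.0000) / (8) = -1.3000;  x_2 ← (1−ω)·0.0000 + ω·-1.3000 = -1.5600
  x_3: GS value = (-1 - (-4)·-1.2000 - (2)·-1.5600) / (-9) = 0.2978;  x_3 ← (1−ω)·0.0000 + ω·0.2978 = 0.3574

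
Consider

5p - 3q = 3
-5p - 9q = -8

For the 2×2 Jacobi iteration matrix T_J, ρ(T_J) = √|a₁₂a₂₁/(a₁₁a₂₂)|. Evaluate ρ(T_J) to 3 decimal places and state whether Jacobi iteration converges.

a₁₂a₂₁/(a₁₁a₂₂) = (-3)·(-5) / ((5)·(-9)) = -0.333333
ρ = √|-0.333333| = √0.333333 = 0.577
ρ < 1, so Jacobi converges

0.577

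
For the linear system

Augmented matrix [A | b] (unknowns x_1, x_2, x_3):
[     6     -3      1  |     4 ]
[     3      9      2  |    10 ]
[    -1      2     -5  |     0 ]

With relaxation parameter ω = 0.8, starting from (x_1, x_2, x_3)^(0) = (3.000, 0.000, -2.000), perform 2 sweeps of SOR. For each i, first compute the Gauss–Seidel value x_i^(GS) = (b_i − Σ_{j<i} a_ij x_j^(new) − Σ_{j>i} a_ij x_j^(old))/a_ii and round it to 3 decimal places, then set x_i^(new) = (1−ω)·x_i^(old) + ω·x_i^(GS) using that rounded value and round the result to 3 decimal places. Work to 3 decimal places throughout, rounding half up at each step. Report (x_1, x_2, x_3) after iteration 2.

(1.208, 0.802, -0.006)

Iteration 1:
  x_1: GS value = (4 - (-3)·0.000 - (1)·-2.000) / (6) = 1.000;  x_1 ← (1−ω)·3.000 + ω·1.000 = 1.400
  x_2: GS value = (10 - (3)·1.400 - (2)·-2.000) / (9) = 1.089;  x_2 ← (1−ω)·0.000 + ω·1.089 = 0.871
  x_3: GS value = (0 - (-1)·1.400 - (2)·0.871) / (-5) = 0.068;  x_3 ← (1−ω)·-2.000 + ω·0.068 = -0.346
Iteration 2:
  x_1: GS value = (4 - (-3)·0.871 - (1)·-0.346) / (6) = 1.160;  x_1 ← (1−ω)·1.400 + ω·1.160 = 1.208
  x_2: GS value = (10 - (3)·1.208 - (2)·-0.346) / (9) = 0.785;  x_2 ← (1−ω)·0.871 + ω·0.785 = 0.802
  x_3: GS value = (0 - (-1)·1.208 - (2)·0.802) / (-5) = 0.079;  x_3 ← (1−ω)·-0.346 + ω·0.079 = -0.006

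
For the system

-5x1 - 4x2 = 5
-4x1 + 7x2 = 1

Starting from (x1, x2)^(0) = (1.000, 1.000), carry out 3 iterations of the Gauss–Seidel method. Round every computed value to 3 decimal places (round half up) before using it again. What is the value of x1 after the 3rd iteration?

Iteration 1:
  x1 = (5 - (-4)·1.000) / (-5) = -1.800
  x2 = (1 - (-4)·-1.800) / (7) = -0.886
Iteration 2:
  x1 = (5 - (-4)·-0.886) / (-5) = -0.291
  x2 = (1 - (-4)·-0.291) / (7) = -0.023
Iteration 3:
  x1 = (5 - (-4)·-0.023) / (-5) = -0.982
  x2 = (1 - (-4)·-0.982) / (7) = -0.418

-0.982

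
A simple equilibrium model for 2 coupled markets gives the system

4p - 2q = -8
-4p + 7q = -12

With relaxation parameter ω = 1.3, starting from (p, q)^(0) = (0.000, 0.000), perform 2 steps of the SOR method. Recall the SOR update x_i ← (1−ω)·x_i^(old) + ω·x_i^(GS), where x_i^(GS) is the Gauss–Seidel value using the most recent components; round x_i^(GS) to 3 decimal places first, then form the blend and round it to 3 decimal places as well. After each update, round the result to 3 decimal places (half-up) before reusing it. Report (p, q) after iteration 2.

Iteration 1:
  p: GS value = (-8 - (-2)·0.000) / (4) = -2.000;  p ← (1−ω)·0.000 + ω·-2.000 = -2.600
  q: GS value = (-12 - (-4)·-2.600) / (7) = -3.200;  q ← (1−ω)·0.000 + ω·-3.200 = -4.160
Iteration 2:
  p: GS value = (-8 - (-2)·-4.160) / (4) = -4.080;  p ← (1−ω)·-2.600 + ω·-4.080 = -4.524
  q: GS value = (-12 - (-4)·-4.524) / (7) = -4.299;  q ← (1−ω)·-4.160 + ω·-4.299 = -4.341

(-4.524, -4.341)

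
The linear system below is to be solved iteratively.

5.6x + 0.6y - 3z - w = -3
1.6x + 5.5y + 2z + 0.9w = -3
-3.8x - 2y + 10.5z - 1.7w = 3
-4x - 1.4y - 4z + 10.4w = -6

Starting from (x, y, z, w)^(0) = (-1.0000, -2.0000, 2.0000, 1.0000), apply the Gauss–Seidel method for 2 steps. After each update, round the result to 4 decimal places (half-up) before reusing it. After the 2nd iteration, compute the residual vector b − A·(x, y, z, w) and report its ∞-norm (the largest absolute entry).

2.2487

Iteration 1:
  x = (-3 - (0.6)·-2.0000 - (-3)·2.0000 - (-1)·1.0000) / (5.6) = 0.9286
  y = (-3 - (1.6)·0.9286 - (2)·2.0000 - (0.9)·1.0000) / (5.5) = -1.7065
  z = (3 - (-3.8)·0.9286 - (-2)·-1.7065 - (-1.7)·1.0000) / (10.5) = 0.4586
  w = (-6 - (-4)·0.9286 - (-1.4)·-1.7065 - (-4)·0.4586) / (10.4) = -0.2731
Iteration 2:
  x = (-3 - (0.6)·-1.7065 - (-3)·0.4586 - (-1)·-0.2731) / (5.6) = -0.1560
  y = (-3 - (1.6)·-0.1560 - (2)·0.4586 - (0.9)·-0.2731) / (5.5) = -0.6221
  z = (3 - (-3.8)·-0.1560 - (-2)·-0.6221 - (-1.7)·-0.2731) / (10.5) = 0.0665
  w = (-6 - (-4)·-0.1560 - (-1.4)·-0.6221 - (-4)·0.0665) / (10.4) = -0.6951
Residual b − A·x = (-2.2487, 1.1637, -0.7169, 0.0001); ∞-norm = 2.2487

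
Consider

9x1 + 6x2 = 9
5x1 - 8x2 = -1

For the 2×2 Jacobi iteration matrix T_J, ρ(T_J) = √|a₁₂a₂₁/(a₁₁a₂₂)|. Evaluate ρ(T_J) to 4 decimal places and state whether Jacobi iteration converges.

a₁₂a₂₁/(a₁₁a₂₂) = (6)·(5) / ((9)·(-8)) = -0.416667
ρ = √|-0.416667| = √0.416667 = 0.6455
ρ < 1, so Jacobi converges

0.6455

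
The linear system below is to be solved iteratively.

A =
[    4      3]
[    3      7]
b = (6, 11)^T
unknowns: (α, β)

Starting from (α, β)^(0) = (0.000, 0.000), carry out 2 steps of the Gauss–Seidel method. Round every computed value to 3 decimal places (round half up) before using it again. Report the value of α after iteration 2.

Iteration 1:
  α = (6 - (3)·0.000) / (4) = 1.500
  β = (11 - (3)·1.500) / (7) = 0.929
Iteration 2:
  α = (6 - (3)·0.929) / (4) = 0.803
  β = (11 - (3)·0.803) / (7) = 1.227

0.803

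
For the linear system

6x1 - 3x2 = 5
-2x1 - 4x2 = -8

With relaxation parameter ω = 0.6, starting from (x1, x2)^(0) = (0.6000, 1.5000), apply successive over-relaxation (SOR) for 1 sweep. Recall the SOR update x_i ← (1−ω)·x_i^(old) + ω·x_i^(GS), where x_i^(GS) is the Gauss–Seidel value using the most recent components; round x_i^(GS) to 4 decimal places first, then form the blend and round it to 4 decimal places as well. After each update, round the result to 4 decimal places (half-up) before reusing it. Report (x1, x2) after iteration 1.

Iteration 1:
  x1: GS value = (5 - (-3)·1.5000) / (6) = 1.5833;  x1 ← (1−ω)·0.6000 + ω·1.5833 = 1.1900
  x2: GS value = (-8 - (-2)·1.1900) / (-4) = 1.4050;  x2 ← (1−ω)·1.5000 + ω·1.4050 = 1.4430

(1.1900, 1.4430)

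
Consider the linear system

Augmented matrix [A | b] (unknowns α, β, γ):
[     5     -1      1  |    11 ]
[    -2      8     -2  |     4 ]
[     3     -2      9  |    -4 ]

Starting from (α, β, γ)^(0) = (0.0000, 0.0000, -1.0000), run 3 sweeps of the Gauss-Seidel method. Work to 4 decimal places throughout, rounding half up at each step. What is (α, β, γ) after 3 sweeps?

Iteration 1:
  α = (11 - (-1)·0.0000 - (1)·-1.0000) / (5) = 2.4000
  β = (4 - (-2)·2.4000 - (-2)·-1.0000) / (8) = 0.8500
  γ = (-4 - (3)·2.4000 - (-2)·0.8500) / (9) = -1.0556
Iteration 2:
  α = (11 - (-1)·0.8500 - (1)·-1.0556) / (5) = 2.5811
  β = (4 - (-2)·2.5811 - (-2)·-1.0556) / (8) = 0.8814
  γ = (-4 - (3)·2.5811 - (-2)·0.8814) / (9) = -1.1089
Iteration 3:
  α = (11 - (-1)·0.8814 - (1)·-1.1089) / (5) = 2.5981
  β = (4 - (-2)·2.5981 - (-2)·-1.1089) / (8) = 0.8723
  γ = (-4 - (3)·2.5981 - (-2)·0.8723) / (9) = -1.1166

(2.5981, 0.8723, -1.1166)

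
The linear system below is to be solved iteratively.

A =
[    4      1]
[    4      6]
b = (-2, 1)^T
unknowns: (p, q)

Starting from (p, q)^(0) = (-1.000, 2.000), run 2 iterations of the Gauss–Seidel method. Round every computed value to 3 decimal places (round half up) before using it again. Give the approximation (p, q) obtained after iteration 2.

Iteration 1:
  p = (-2 - (1)·2.000) / (4) = -1.000
  q = (1 - (4)·-1.000) / (6) = 0.833
Iteration 2:
  p = (-2 - (1)·0.833) / (4) = -0.708
  q = (1 - (4)·-0.708) / (6) = 0.639

(-0.708, 0.639)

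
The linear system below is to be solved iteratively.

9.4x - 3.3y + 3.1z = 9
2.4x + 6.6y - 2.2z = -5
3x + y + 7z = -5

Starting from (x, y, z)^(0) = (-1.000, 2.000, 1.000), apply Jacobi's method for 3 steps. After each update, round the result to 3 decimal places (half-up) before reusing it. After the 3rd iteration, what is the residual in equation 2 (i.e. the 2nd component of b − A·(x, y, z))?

1.225

Iteration 1:
  x = (9 - (-3.3)·2.000 - (3.1)·1.000) / (9.4) = 1.330
  y = (-5 - (2.4)·-1.000 - (-2.2)·1.000) / (6.6) = -0.061
  z = (-5 - (3)·-1.000 - (1)·2.000) / (7) = -0.571
Iteration 2:
  x = (9 - (-3.3)·-0.061 - (3.1)·-0.571) / (9.4) = 1.124
  y = (-5 - (2.4)·1.330 - (-2.2)·-0.571) / (6.6) = -1.432
  z = (-5 - (3)·1.330 - (1)·-0.061) / (7) = -1.276
Iteration 3:
  x = (9 - (-3.3)·-1.432 - (3.1)·-1.276) / (9.4) = 0.876
  y = (-5 - (2.4)·1.124 - (-2.2)·-1.276) / (6.6) = -1.592
  z = (-5 - (3)·1.124 - (1)·-1.432) / (7) = -0.991
Residual b − A·x = (-1.416, 1.225, 0.901)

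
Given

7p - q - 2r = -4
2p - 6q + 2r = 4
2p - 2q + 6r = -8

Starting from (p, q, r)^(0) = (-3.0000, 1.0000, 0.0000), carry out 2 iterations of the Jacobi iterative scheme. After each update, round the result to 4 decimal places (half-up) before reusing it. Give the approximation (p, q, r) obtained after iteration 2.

Iteration 1:
  p = (-4 - (-1)·1.0000 - (-2)·0.0000) / (7) = -0.4286
  q = (4 - (2)·-3.0000 - (2)·0.0000) / (-6) = -1.6667
  r = (-8 - (2)·-3.0000 - (-2)·1.0000) / (6) = 0.0000
Iteration 2:
  p = (-4 - (-1)·-1.6667 - (-2)·0.0000) / (7) = -0.8095
  q = (4 - (2)·-0.4286 - (2)·0.0000) / (-6) = -0.8095
  r = (-8 - (2)·-0.4286 - (-2)·-1.6667) / (6) = -1.7460

(-0.8095, -0.8095, -1.7460)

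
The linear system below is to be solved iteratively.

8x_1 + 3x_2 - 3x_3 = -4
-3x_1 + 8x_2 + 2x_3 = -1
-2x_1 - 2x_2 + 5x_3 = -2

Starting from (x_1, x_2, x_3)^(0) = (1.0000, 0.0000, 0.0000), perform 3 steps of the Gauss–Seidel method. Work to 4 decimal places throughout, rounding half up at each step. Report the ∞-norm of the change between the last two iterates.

0.0509

Iteration 1:
  x_1 = (-4 - (3)·0.0000 - (-3)·0.0000) / (8) = -0.5000
  x_2 = (-1 - (-3)·-0.5000 - (2)·0.0000) / (8) = -0.3125
  x_3 = (-2 - (-2)·-0.5000 - (-2)·-0.3125) / (5) = -0.7250
Iteration 2:
  x_1 = (-4 - (3)·-0.3125 - (-3)·-0.7250) / (8) = -0.6547
  x_2 = (-1 - (-3)·-0.6547 - (2)·-0.7250) / (8) = -0.1893
  x_3 = (-2 - (-2)·-0.6547 - (-2)·-0.1893) / (5) = -0.7376
Iteration 3:
  x_1 = (-4 - (3)·-0.1893 - (-3)·-0.7376) / (8) = -0.7056
  x_2 = (-1 - (-3)·-0.7056 - (2)·-0.7376) / (8) = -0.2052
  x_3 = (-2 - (-2)·-0.7056 - (-2)·-0.2052) / (5) = -0.7643
Change: (-0.0509, -0.0159, -0.0267) → max |·| = 0.0509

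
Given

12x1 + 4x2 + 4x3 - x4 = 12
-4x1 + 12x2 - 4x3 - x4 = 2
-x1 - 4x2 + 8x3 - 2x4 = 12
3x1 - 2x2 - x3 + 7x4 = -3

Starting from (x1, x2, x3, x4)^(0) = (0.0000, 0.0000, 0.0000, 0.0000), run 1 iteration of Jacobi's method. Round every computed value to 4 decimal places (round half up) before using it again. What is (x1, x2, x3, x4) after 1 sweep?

Iteration 1:
  x1 = (12 - (4)·0.0000 - (4)·0.0000 - (-1)·0.0000) / (12) = 1.0000
  x2 = (2 - (-4)·0.0000 - (-4)·0.0000 - (-1)·0.0000) / (12) = 0.1667
  x3 = (12 - (-1)·0.0000 - (-4)·0.0000 - (-2)·0.0000) / (8) = 1.5000
  x4 = (-3 - (3)·0.0000 - (-2)·0.0000 - (-1)·0.0000) / (7) = -0.4286

(1.0000, 0.1667, 1.5000, -0.4286)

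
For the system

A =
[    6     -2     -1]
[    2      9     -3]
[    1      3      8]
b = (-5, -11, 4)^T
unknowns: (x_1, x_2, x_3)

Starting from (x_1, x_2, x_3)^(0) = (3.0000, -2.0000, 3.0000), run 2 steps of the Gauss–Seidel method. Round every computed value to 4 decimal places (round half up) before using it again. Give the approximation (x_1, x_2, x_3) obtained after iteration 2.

(-0.7292, -0.8518, 0.9106)

Iteration 1:
  x_1 = (-5 - (-2)·-2.0000 - (-1)·3.0000) / (6) = -1.0000
  x_2 = (-11 - (2)·-1.0000 - (-3)·3.0000) / (9) = 0.0000
  x_3 = (4 - (1)·-1.0000 - (3)·0.0000) / (8) = 0.6250
Iteration 2:
  x_1 = (-5 - (-2)·0.0000 - (-1)·0.6250) / (6) = -0.7292
  x_2 = (-11 - (2)·-0.7292 - (-3)·0.6250) / (9) = -0.8518
  x_3 = (4 - (1)·-0.7292 - (3)·-0.8518) / (8) = 0.9106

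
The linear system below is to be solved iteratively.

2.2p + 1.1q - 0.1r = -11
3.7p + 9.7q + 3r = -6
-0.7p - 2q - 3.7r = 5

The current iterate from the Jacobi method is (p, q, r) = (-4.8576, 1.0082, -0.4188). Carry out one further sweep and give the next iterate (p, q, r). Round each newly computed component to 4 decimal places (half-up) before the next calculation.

(-5.5231, 1.3639, -0.9773)

One sweep:
  p = (-11 - (1.1)·1.0082 - (-0.1)·-0.4188) / (2.2) = -5.5231
  q = (-6 - (3.7)·-4.8576 - (3)·-0.4188) / (9.7) = 1.3639
  r = (5 - (-0.7)·-4.8576 - (-2)·1.0082) / (-3.7) = -0.9773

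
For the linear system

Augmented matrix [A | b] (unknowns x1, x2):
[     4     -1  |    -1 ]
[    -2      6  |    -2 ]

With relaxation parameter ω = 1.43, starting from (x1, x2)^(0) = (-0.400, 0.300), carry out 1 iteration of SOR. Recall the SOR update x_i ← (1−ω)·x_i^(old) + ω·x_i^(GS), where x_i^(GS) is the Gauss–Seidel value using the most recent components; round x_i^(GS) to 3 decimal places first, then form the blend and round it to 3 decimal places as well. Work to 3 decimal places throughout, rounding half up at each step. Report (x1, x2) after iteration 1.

(-0.078, -0.642)

Iteration 1:
  x1: GS value = (-1 - (-1)·0.300) / (4) = -0.175;  x1 ← (1−ω)·-0.400 + ω·-0.175 = -0.078
  x2: GS value = (-2 - (-2)·-0.078) / (6) = -0.359;  x2 ← (1−ω)·0.300 + ω·-0.359 = -0.642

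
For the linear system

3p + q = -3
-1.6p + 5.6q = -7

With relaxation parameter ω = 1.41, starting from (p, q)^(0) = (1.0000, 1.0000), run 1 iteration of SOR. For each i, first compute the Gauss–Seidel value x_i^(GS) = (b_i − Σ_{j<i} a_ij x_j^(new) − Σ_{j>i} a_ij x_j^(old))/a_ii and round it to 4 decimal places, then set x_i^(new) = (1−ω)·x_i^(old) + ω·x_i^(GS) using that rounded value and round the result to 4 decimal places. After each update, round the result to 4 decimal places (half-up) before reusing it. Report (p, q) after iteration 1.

Iteration 1:
  p: GS value = (-3 - (1)·1.0000) / (3) = -1.3333;  p ← (1−ω)·1.0000 + ω·-1.3333 = -2.2900
  q: GS value = (-7 - (-1.6)·-2.2900) / (5.6) = -1.9043;  q ← (1−ω)·1.0000 + ω·-1.9043 = -3.0951

(-2.2900, -3.0951)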